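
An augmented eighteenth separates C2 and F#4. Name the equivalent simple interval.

A4

Subtracting seven from the interval number removes an octave: 18 − 14 = 4.
Quality carries through unchanged, so the simple form is an augmented fourth.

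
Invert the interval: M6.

m3

Inverted interval numbers add to nine, so a sixth pairs with a third (6 + 3 = 9).
Quality inverts too: major becomes minor. That makes the inversion a minor third.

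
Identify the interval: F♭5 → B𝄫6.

perfect eleventh

F to B spans four letter names (F-G-A-B), plus an octave: an eleventh.
Counting semitones, Fb5→Bbb6 is 17, which is the perfect eleventh.
(Equivalently, a compound perfect fourth: a perfect fourth plus an octave.)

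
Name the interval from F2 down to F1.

Descending from F2 to F1 is the same interval as ascending F1 to F2.
F to F is the same letter name, plus an octave, so the interval is some kind of octave.
Counting semitones, F1→F2 is 12, which is the perfect octave.

perfect octave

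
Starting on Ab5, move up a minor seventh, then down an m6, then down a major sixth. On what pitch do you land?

A minor seventh up from Ab5 is Gb6.
Gb6 down a minor sixth → Bb5 (8 semitones).
Bb5 down a major sixth → Db5 (9 semitones).

Db5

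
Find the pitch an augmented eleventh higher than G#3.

C##5

Four letters up from G (plus an octave) reaches C.
An augmented eleventh spans 18 semitones, so from G#3 the target pitch is C##5.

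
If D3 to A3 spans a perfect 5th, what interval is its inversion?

The rule of nine gives the new number: 9 − 5 = 4, so a fifth becomes a fourth.
Quality inverts too: perfect stays perfect. That makes the inversion a perfect fourth.

P4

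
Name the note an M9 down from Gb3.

Fb2

Counting two letter names plus an octave down from G lands on F.
Moving 14 semitones down from Gb3 (the size of a major ninth) reaches Fb2.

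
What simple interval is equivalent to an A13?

Subtracting seven from the interval number removes an octave: 13 − 7 = 6.
That makes an augmented thirteenth a compound augmented sixth — an octave plus an augmented sixth.

A6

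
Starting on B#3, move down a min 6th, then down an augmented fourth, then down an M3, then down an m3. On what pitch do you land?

D#2

A minor sixth down from B#3 is D##3.
An augmented fourth down from D##3 is A#2.
Down a major third from A#2: F#2 (4 semitones down).
Down a minor third from F#2: D#2 (3 semitones down).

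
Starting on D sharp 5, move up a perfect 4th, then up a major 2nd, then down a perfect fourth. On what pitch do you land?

A perfect fourth up from D#5 is G#5.
G#5 up a major second → A#5 (2 semitones).
A perfect fourth down from A#5 is E#5.

E sharp 5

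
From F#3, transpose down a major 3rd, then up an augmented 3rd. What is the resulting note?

F##3

F#3 down a major third → D3 (4 semitones).
D3 up an augmented third → F##3 (5 semitones).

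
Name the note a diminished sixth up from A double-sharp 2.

Six letter names up from A: F.
Moving 7 semitones up from A##2 (the size of a diminished sixth) reaches F#3.

F sharp 3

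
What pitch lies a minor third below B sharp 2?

G double-sharp 2

The third takes the letter from B down to G.
A minor third is 3 semitones; 3 semitones down from B#2 gives G##2.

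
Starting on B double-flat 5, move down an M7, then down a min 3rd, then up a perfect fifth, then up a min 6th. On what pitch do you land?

Down a major seventh from Bbb5: Cbb5 (11 semitones down).
A minor third down from Cbb5 is Abb4.
Abb4 up a perfect fifth → Ebb5 (7 semitones).
Ebb5 up a minor sixth → Cbb6 (8 semitones).

C double-flat 6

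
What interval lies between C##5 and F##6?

C to F spans four letter names (C-D-E-F), plus an octave: an eleventh.
The perfect eleventh spans 17 semitones, and C##5 to F##6 is exactly 17 semitones — so this is a perfect eleventh.
(Equivalently, a compound perfect fourth: a perfect fourth plus an octave.)

perfect eleventh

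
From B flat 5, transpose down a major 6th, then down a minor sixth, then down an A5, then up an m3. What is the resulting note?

D double-flat 4

Bb5 down a major sixth → Db5 (9 semitones).
A minor sixth down from Db5 is F4.
An augmented fifth down from F4 is Bbb3.
A minor third up from Bbb3 is Dbb4.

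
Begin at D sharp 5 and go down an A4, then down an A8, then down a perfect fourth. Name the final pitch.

D#5 down an augmented fourth → A4 (6 semitones).
A4 down an augmented octave → Ab3 (13 semitones).
Ab3 down a perfect fourth → Eb3 (5 semitones).

E flat 3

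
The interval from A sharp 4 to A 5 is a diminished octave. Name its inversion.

augmented unison

Interval numbers invert to sum to nine: 8 + 1 = 9, so an octave inverts to a unison.
Quality inverts too: diminished becomes augmented. That makes the inversion an augmented unison.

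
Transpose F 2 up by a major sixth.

Counting six letter names up from F lands on D.
A major sixth spans 9 semitones, so from F2 the target pitch is D3.

D 3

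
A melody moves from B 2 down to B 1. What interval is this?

Descending from B2 to B1 is the same interval as ascending B1 to B2.
B to B is the same letter name, plus an octave, so the interval is some kind of octave.
B1 to B2 is 12 semitones, matching the perfect octave exactly, so the quality is perfect.

perfect 8th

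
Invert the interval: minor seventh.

Inverted interval numbers add to nine, so a seventh pairs with a second (7 + 2 = 9).
The quality also flips — minor becomes major — giving a major second.

M2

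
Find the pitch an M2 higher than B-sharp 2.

C-double-sharp 3

The second takes the letter from B up to C.
A major second spans 2 semitones, so from B#2 the target pitch is C##3.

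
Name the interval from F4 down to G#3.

Descending from F4 to G#3 is the same interval as ascending G#3 to F4.
G to F spans seven letter names (G-A-B-C-D-E-F): a seventh.
The major seventh is 11 semitones; here we have 9, two semitones narrower: diminished.

diminished 7th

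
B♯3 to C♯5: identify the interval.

minor ninth

B to C spans two letter names (B-C), plus an octave, so the interval is some kind of ninth.
B#3 to C#5 is 13 semitones, a half step short of the major ninth (14), so this is minor.
(Equivalently, a compound minor second: a minor second plus an octave.)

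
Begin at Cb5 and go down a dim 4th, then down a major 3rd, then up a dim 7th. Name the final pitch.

Cb5 down a diminished fourth → G4 (4 semitones).
G4 down a major third → Eb4 (4 semitones).
Up a diminished seventh from Eb4: Dbb5 (9 semitones up).

Dbb5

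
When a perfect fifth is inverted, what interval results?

P4

Interval numbers invert to sum to nine: 5 + 4 = 9, so a fifth inverts to a fourth.
And perfect stays perfect under inversion, so we get a perfect fourth.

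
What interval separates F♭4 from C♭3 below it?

perfect 11th

Descending from Fb4 to Cb3 is the same interval as ascending Cb3 to Fb4.
C to F spans four letter names (C-D-E-F), plus an octave, so the interval is some kind of eleventh.
Counting semitones, Cb3→Fb4 is 17, which is the perfect eleventh.
(Equivalently, a compound perfect fourth: a perfect fourth plus an octave.)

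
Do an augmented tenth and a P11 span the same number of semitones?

Yes

Both span 17 semitones: an augmented tenth and a perfect eleventh are the same chromatic distance.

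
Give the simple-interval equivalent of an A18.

Subtracting seven from the interval number removes an octave: 18 − 14 = 4.
That makes an augmented eighteenth a compound augmented fourth — 2 octaves plus an augmented fourth.

augmented fourth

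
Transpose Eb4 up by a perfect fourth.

Ab4

The fourth takes the letter from E up to A.
A perfect fourth is 5 semitones; 5 semitones up from Eb4 gives Ab4.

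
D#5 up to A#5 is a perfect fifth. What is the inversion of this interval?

perfect fourth

Interval numbers invert to sum to nine: 5 + 4 = 9, so a fifth inverts to a fourth.
The quality also flips — perfect stays perfect — giving a perfect fourth.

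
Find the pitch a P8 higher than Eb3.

The letter stays E (same as the start), shifted an octave up.
Moving 12 semitones up from Eb3 (the size of a perfect octave) reaches Eb4.

Eb4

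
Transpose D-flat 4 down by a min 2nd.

C 4

Counting two letter names down from D lands on C.
Moving 1 semitone down from Db4 (the size of a minor second) reaches C4.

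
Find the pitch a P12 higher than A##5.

E##7

Five letters up from A (plus an octave) reaches E.
Moving 19 semitones up from A##5 (the size of a perfect twelfth) reaches E##7.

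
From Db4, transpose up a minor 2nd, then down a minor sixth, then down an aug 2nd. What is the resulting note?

Db4 up a minor second → Ebb4 (1 semitone).
A minor sixth down from Ebb4 is Gb3.
An augmented second down from Gb3 is Fbb3.

Fbb3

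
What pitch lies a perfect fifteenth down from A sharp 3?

A sharp 1

For a fifteenth the letter name doesn't change: still A, two octaves down.
Moving 24 semitones down from A#3 (the size of a perfect fifteenth) reaches A#1.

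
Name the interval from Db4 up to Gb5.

perfect eleventh

D to G spans four letter names (D-E-F-G), plus an octave, so the interval is some kind of eleventh.
Db4 to Gb5 is 17 semitones, matching the perfect eleventh exactly, so the quality is perfect.
(Equivalently, a compound perfect fourth: a perfect fourth plus an octave.)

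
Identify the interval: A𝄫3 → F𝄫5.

minor 13th

A to F spans six letter names (A-B-C-D-E-F), plus an octave: a thirteenth.
At 20 semitones, Abb3→Fbb5 falls one short of a major thirteenth: minor.
(Equivalently, a compound minor sixth: a minor sixth plus an octave.)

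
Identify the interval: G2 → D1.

perfect eleventh

Descending from G2 to D1 is the same interval as ascending D1 to G2.
D to G spans four letter names (D-E-F-G), plus an octave: an eleventh.
The perfect eleventh spans 17 semitones, and D1 to G2 is exactly 17 semitones — so this is a perfect eleventh.
(Equivalently, a compound perfect fourth: a perfect fourth plus an octave.)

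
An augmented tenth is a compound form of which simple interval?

Subtracting seven from the interval number removes an octave: 10 − 7 = 3.
So an augmented tenth is an octave plus an augmented third. The quality is unchanged.

augmented 3rd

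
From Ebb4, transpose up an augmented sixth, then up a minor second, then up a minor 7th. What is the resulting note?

Cb6

Up an augmented sixth from Ebb4: C5 (10 semitones up).
Up a minor second from C5: Db5 (1 semitone up).
A minor seventh up from Db5 is Cb6.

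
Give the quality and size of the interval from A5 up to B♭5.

A to B spans two letter names (A-B), so the interval is some kind of second.
A5 to Bb5 is 1 semitone, a half step short of the major second (2), so this is minor.

m2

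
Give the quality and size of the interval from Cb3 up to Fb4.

C to F spans four letter names (C-D-E-F), plus an octave: an eleventh.
Cb3 to Fb4 is 17 semitones, matching the perfect eleventh exactly, so the quality is perfect.
(Equivalently, a compound perfect fourth: a perfect fourth plus an octave.)

perfect eleventh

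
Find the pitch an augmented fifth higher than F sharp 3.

C double-sharp 4

Counting five letter names up from F lands on C.
An augmented fifth spans 8 semitones, so from F#3 the target pitch is C##4.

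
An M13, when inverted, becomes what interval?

m3

First reduce the compound major thirteenth to its simple form, a major sixth.
Inverted interval numbers add to nine, so a sixth pairs with a third (6 + 3 = 9).
Quality inverts too: major becomes minor. That makes the inversion a minor third.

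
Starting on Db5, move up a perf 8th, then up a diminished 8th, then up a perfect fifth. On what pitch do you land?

Abb7

Up a perfect octave from Db5: Db6 (12 semitones up).
Db6 up a diminished octave → Dbb7 (11 semitones).
A perfect fifth up from Dbb7 is Abb7.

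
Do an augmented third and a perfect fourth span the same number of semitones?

Yes

An augmented third = 5 semitones = a perfect fourth; enharmonically equal.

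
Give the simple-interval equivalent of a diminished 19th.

d5

Each octave removed subtracts seven from the number: 19 − 14 = 5.
That makes a diminished nineteenth a compound diminished fifth — 2 octaves plus a diminished fifth.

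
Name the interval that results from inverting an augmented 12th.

First reduce the compound augmented twelfth to its simple form, an augmented fifth.
Interval numbers invert to sum to nine: 5 + 4 = 9, so a fifth inverts to a fourth.
And augmented becomes diminished under inversion, so we get a diminished fourth.

d4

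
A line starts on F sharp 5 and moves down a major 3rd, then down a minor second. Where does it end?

C sharp 5

F#5 down a major third → D5 (4 semitones).
D5 down a minor second → C#5 (1 semitone).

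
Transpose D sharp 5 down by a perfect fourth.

A sharp 4

The fourth takes the letter from D down to A.
A perfect fourth spans 5 semitones, so from D#5 the target pitch is A#4.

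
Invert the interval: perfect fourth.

The rule of nine gives the new number: 9 − 4 = 5, so a fourth becomes a fifth.
The quality also flips — perfect stays perfect — giving a perfect fifth.

perfect 5th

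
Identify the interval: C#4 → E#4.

major third

C to E spans three letter names (C-D-E): a third.
Counting semitones, C#4→E#4 is 4, which is the major third.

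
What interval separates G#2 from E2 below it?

M3

Descending from G#2 to E2 is the same interval as ascending E2 to G#2.
E to G spans three letter names (E-F-G): a third.
Counting semitones, E2→G#2 is 4, which is the major third.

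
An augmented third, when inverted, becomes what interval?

Interval numbers invert to sum to nine: 3 + 6 = 9, so a third inverts to a sixth.
Quality inverts too: augmented becomes diminished. That makes the inversion a diminished sixth.

diminished 6th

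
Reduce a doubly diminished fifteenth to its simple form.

Each octave removed subtracts seven from the number: 15 − 7 = 8.
Quality carries through unchanged, so the simple form is a doubly diminished octave.

dd8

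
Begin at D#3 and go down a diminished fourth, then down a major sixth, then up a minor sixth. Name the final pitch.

A diminished fourth down from D#3 is A##2.
Down a major sixth from A##2: C##2 (9 semitones down).
A minor sixth up from C##2 is A#2.

A#2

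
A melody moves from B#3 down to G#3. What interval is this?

Descending from B#3 to G#3 is the same interval as ascending G#3 to B#3.
G to B spans three letter names (G-A-B), so the interval is some kind of third.
The major third spans 4 semitones, and G#3 to B#3 is exactly 4 semitones — so this is a major third.

M3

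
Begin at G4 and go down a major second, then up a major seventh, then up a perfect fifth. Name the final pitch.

B5

Down a major second from G4: F4 (2 semitones down).
A major seventh up from F4 is E5.
E5 up a perfect fifth → B5 (7 semitones).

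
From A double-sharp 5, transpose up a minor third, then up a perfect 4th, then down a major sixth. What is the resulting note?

A##5 up a minor third → C##6 (3 semitones).
Up a perfect fourth from C##6: F##6 (5 semitones up).
Down a major sixth from F##6: A#5 (9 semitones down).

A sharp 5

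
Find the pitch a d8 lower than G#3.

For an octave the letter name doesn't change: still G, an octave down.
A diminished octave is 11 semitones; 11 semitones down from G#3 gives G##2.

G##2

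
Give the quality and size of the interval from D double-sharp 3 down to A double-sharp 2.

P4

Descending from D##3 to A##2 is the same interval as ascending A##2 to D##3.
A to D spans four letter names (A-B-C-D): a fourth.
The perfect fourth spans 5 semitones, and A##2 to D##3 is exactly 5 semitones — so this is a perfect fourth.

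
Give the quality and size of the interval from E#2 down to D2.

Descending from E#2 to D2 is the same interval as ascending D2 to E#2.
D to E spans two letter names (D-E): a second.
The major second is 2 semitones; here we have 3, one semitone wider: augmented.

augmented 2nd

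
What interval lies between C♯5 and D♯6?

major ninth

C to D spans two letter names (C-D), plus an octave, so the interval is some kind of ninth.
Counting semitones, C#5→D#6 is 14, which is the major ninth.
(Equivalently, a compound major second: a major second plus an octave.)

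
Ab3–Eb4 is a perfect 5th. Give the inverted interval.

Interval numbers invert to sum to nine: 5 + 4 = 9, so a fifth inverts to a fourth.
And perfect stays perfect under inversion, so we get a perfect fourth.

perfect fourth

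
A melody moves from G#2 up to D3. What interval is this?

diminished fifth

G to D spans five letter names (G-A-B-C-D) — that makes it a fifth of some quality.
A perfect fifth would be 7 semitones; G#2 to D3 is 6, one semitone narrower, so the interval is diminished.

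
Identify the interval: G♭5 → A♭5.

major second

G to A spans two letter names (G-A), so the interval is some kind of second.
Counting semitones, Gb5→Ab5 is 2, which is the major second.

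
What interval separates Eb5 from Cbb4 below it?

augmented tenth

Descending from Eb5 to Cbb4 is the same interval as ascending Cbb4 to Eb5.
C to E spans three letter names (C-D-E), plus an octave — that makes it a tenth of some quality.
The major tenth is 16 semitones; here we have 17, one semitone wider: augmented.
(Equivalently, a compound augmented third: an augmented third plus an octave.)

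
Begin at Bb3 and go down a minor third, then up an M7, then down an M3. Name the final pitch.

D4

A minor third down from Bb3 is G3.
Up a major seventh from G3: F#4 (11 semitones up).
A major third down from F#4 is D4.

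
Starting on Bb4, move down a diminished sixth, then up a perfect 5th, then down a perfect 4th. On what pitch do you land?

Down a diminished sixth from Bb4: D#4 (7 semitones down).
D#4 up a perfect fifth → A#4 (7 semitones).
A perfect fourth down from A#4 is E#4.

E#4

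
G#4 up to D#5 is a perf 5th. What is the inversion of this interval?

P4

Inverted interval numbers add to nine, so a fifth pairs with a fourth (5 + 4 = 9).
The quality also flips — perfect stays perfect — giving a perfect fourth.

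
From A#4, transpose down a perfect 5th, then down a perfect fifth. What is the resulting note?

G#3

A#4 down a perfect fifth → D#4 (7 semitones).
Down a perfect fifth from D#4: G#3 (7 semitones down).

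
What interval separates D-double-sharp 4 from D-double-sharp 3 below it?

P8

Descending from D##4 to D##3 is the same interval as ascending D##3 to D##4.
D to D is the same letter name, plus an octave, so the interval is some kind of octave.
D##3 to D##4 is 12 semitones, matching the perfect octave exactly, so the quality is perfect.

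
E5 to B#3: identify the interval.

Descending from E5 to B#3 is the same interval as ascending B#3 to E5.
B to E spans four letter names (B-C-D-E), plus an octave: an eleventh.
A perfect eleventh would be 17 semitones; B#3 to E5 is 16, one semitone narrower, so the interval is diminished.
(Equivalently, a compound diminished fourth: a diminished fourth plus an octave.)

diminished 11th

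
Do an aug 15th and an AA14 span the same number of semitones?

Both span 25 semitones: an augmented fifteenth and a doubly augmented fourteenth are the same chromatic distance.

Yes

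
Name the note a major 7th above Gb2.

Seven letter names up from G: F.
A major seventh is 11 semitones; 11 semitones up from Gb2 gives F3.

F3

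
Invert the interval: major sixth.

minor third

Inverted interval numbers add to nine, so a sixth pairs with a third (6 + 3 = 9).
And major becomes minor under inversion, so we get a minor third.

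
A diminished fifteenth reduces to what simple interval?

diminished octave

Each octave removed subtracts seven from the number: 15 − 7 = 8.
That makes a diminished fifteenth a compound diminished octave — an octave plus a diminished octave.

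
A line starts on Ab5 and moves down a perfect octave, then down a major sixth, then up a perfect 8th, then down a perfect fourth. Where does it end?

Gb4

Down a perfect octave from Ab5: Ab4 (12 semitones down).
Down a major sixth from Ab4: Cb4 (9 semitones down).
Up a perfect octave from Cb4: Cb5 (12 semitones up).
Down a perfect fourth from Cb5: Gb4 (5 semitones down).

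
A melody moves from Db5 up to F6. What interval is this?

major tenth

D to F spans three letter names (D-E-F), plus an octave, so the interval is some kind of tenth.
The major tenth spans 16 semitones, and Db5 to F6 is exactly 16 semitones — so this is a major tenth.
(Equivalently, a compound major third: a major third plus an octave.)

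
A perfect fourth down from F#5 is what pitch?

C#5

Counting four letter names down from F lands on C.
A perfect fourth spans 5 semitones, so from F#5 the target pitch is C#5.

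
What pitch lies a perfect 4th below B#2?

F##2

The fourth takes the letter from B down to F.
Moving 5 semitones down from B#2 (the size of a perfect fourth) reaches F##2.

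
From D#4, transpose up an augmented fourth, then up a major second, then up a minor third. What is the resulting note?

An augmented fourth up from D#4 is G##4.
Up a major second from G##4: A##4 (2 semitones up).
A##4 up a minor third → C##5 (3 semitones).

C##5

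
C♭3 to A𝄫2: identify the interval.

Descending from Cb3 to Abb2 is the same interval as ascending Abb2 to Cb3.
A to C spans three letter names (A-B-C): a third.
Counting semitones, Abb2→Cb3 is 4, which is the major third.

major third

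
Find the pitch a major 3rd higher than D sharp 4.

F double-sharp 4

Counting three letter names up from D lands on F.
Moving 4 semitones up from D#4 (the size of a major third) reaches F##4.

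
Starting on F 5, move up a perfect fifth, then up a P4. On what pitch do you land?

F 6

F5 up a perfect fifth → C6 (7 semitones).
C6 up a perfect fourth → F6 (5 semitones).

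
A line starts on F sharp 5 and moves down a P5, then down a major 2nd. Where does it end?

A 4

A perfect fifth down from F#5 is B4.
A major second down from B4 is A4.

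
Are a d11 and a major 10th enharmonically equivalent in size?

Yes

A diminished eleventh = 16 semitones = a major tenth; enharmonically equal.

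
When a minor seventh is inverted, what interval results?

major 2nd

Inverted interval numbers add to nine, so a seventh pairs with a second (7 + 2 = 9).
The quality also flips — minor becomes major — giving a major second.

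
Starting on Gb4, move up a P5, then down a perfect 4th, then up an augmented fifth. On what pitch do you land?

E5

Gb4 up a perfect fifth → Db5 (7 semitones).
Db5 down a perfect fourth → Ab4 (5 semitones).
Up an augmented fifth from Ab4: E5 (8 semitones up).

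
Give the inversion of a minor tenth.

First reduce the compound minor tenth to its simple form, a minor third.
Inverted interval numbers add to nine, so a third pairs with a sixth (3 + 6 = 9).
And minor becomes major under inversion, so we get a major sixth.

major 6th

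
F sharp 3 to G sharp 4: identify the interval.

major ninth

F to G spans two letter names (F-G), plus an octave, so the interval is some kind of ninth.
F#3 to G#4 is 14 semitones, matching the major ninth exactly, so the quality is major.
(Equivalently, a compound major second: a major second plus an octave.)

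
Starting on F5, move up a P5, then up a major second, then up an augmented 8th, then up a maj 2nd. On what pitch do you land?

Up a perfect fifth from F5: C6 (7 semitones up).
C6 up a major second → D6 (2 semitones).
An augmented octave up from D6 is D#7.
Up a major second from D#7: E#7 (2 semitones up).

E#7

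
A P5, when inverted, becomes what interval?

The rule of nine gives the new number: 9 − 5 = 4, so a fifth becomes a fourth.
And perfect stays perfect under inversion, so we get a perfect fourth.

perfect 4th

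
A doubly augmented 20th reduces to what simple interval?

Each octave removed subtracts seven from the number: 20 − 14 = 6.
Quality carries through unchanged, so the simple form is a doubly augmented sixth.

doubly augmented sixth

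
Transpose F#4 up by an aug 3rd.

The third takes the letter from F up to A.
Moving 5 semitones up from F#4 (the size of an augmented third) reaches A##4.

A##4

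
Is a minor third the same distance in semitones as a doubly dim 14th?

3 semitones (minor third) vs 20 semitones (doubly diminished fourteenth): not equal.

No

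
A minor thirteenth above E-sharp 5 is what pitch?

C-sharp 7

Counting six letter names plus an octave up from E lands on C.
A minor thirteenth is 20 semitones; 20 semitones up from E#5 gives C#7.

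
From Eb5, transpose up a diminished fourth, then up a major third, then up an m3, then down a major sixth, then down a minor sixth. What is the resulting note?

A diminished fourth up from Eb5 is Abb5.
A major third up from Abb5 is Cb6.
Up a minor third from Cb6: Ebb6 (3 semitones up).
Down a major sixth from Ebb6: Gbb5 (9 semitones down).
Down a minor sixth from Gbb5: Bbb4 (8 semitones down).

Bbb4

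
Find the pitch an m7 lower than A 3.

B 2

Counting seven letter names down from A lands on B.
A minor seventh spans 10 semitones, so from A3 the target pitch is B2.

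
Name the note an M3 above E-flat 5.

G 5

Counting three letter names up from E lands on G.
A major third is 4 semitones; 4 semitones up from Eb5 gives G5.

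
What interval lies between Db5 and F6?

D to F spans three letter names (D-E-F), plus an octave, so the interval is some kind of tenth.
The major tenth spans 16 semitones, and Db5 to F6 is exactly 16 semitones — so this is a major tenth.
(Equivalently, a compound major third: a major third plus an octave.)

major tenth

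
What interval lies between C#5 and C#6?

perfect octave

C to C is the same letter name, plus an octave — that makes it an octave of some quality.
The perfect octave spans 12 semitones, and C#5 to C#6 is exactly 12 semitones — so this is a perfect octave.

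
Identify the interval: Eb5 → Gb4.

M6

Descending from Eb5 to Gb4 is the same interval as ascending Gb4 to Eb5.
G to E spans six letter names (G-A-B-C-D-E): a sixth.
Counting semitones, Gb4→Eb5 is 9, which is the major sixth.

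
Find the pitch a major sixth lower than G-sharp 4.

The sixth takes the letter from G down to B.
A major sixth is 9 semitones; 9 semitones down from G#4 gives B3.

B 3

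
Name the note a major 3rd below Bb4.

Counting three letter names down from B lands on G.
A major third is 4 semitones; 4 semitones down from Bb4 gives Gb4.

Gb4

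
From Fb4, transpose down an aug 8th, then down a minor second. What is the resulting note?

Ebb3

Down an augmented octave from Fb4: Fbb3 (13 semitones down).
Down a minor second from Fbb3: Ebb3 (1 semitone down).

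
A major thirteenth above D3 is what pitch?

B4

Six letters up from D (plus an octave) reaches B.
A major thirteenth spans 21 semitones, so from D3 the target pitch is B4.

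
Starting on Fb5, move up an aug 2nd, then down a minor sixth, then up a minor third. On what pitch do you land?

Up an augmented second from Fb5: G5 (3 semitones up).
G5 down a minor sixth → B4 (8 semitones).
B4 up a minor third → D5 (3 semitones).

D5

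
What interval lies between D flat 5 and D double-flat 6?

D to D is the same letter name, plus an octave — that makes it an octave of some quality.
A perfect octave would be 12 semitones; Db5 to Dbb6 is 11, one semitone narrower, so the interval is diminished.

diminished octave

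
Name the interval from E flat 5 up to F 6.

E to F spans two letter names (E-F), plus an octave: a ninth.
The major ninth spans 14 semitones, and Eb5 to F6 is exactly 14 semitones — so this is a major ninth.
(Equivalently, a compound major second: a major second plus an octave.)

major ninth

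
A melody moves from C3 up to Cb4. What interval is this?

C to C is the same letter name, plus an octave: an octave.
The perfect octave is 12 semitones; here we have 11, one semitone narrower: diminished.

d8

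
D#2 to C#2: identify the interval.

major 2nd

Descending from D#2 to C#2 is the same interval as ascending C#2 to D#2.
C to D spans two letter names (C-D), so the interval is some kind of second.
The major second spans 2 semitones, and C#2 to D#2 is exactly 2 semitones — so this is a major second.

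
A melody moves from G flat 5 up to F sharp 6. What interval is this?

augmented 7th

G to F spans seven letter names (G-A-B-C-D-E-F), so the interval is some kind of seventh.
The major seventh is 11 semitones; here we have 12, one semitone wider: augmented.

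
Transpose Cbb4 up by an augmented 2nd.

The second takes the letter from C up to D.
An augmented second spans 3 semitones, so from Cbb4 the target pitch is Db4.

Db4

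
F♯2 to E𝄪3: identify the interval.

F to E spans seven letter names (F-G-A-B-C-D-E), so the interval is some kind of seventh.
The major seventh is 11 semitones; here we have 12, one semitone wider: augmented.

A7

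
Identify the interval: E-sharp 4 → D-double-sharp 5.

E to D spans seven letter names (E-F-G-A-B-C-D) — that makes it a seventh of some quality.
E#4 to D##5 is 11 semitones, matching the major seventh exactly, so the quality is major.

major seventh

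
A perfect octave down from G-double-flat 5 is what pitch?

G-double-flat 4

The letter stays G (same as the start), shifted an octave down.
A perfect octave spans 12 semitones, so from Gbb5 the target pitch is Gbb4.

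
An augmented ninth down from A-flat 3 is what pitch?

Counting two letter names plus an octave down from A lands on G.
Moving 15 semitones down from Ab3 (the size of an augmented ninth) reaches Gbb2.

G-double-flat 2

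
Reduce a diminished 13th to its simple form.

Take out an octave (7 from the number): 13 − 7 = 6.
That makes a diminished thirteenth a compound diminished sixth — an octave plus a diminished sixth.

diminished 6th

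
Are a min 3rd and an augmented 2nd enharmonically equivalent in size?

Both span 3 semitones: a minor third and an augmented second are the same chromatic distance.

Yes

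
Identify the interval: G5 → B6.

G to B spans three letter names (G-A-B), plus an octave — that makes it a tenth of some quality.
Counting semitones, G5→B6 is 16, which is the major tenth.
(Equivalently, a compound major third: a major third plus an octave.)

major 10th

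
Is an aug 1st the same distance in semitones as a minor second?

Yes

Both span 1 semitone: an augmented unison and a minor second are the same chromatic distance.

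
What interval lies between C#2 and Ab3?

diminished thirteenth

C to A spans six letter names (C-D-E-F-G-A), plus an octave — that makes it a thirteenth of some quality.
C#2 to Ab3 spans 19 semitones — two semitones narrower than the major thirteenth (21) — giving a diminished thirteenth.
(Equivalently, a compound diminished sixth: a diminished sixth plus an octave.)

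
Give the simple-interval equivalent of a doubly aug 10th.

doubly augmented third

Each octave removed subtracts seven from the number: 10 − 7 = 3.
Quality carries through unchanged, so the simple form is a doubly augmented third.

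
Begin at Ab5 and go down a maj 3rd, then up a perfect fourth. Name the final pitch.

Bbb5

Down a major third from Ab5: Fb5 (4 semitones down).
Fb5 up a perfect fourth → Bbb5 (5 semitones).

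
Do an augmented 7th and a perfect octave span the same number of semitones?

An augmented seventh = 12 semitones = a perfect octave; enharmonically equal.

Yes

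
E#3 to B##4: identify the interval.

augmented 12th

E to B spans five letter names (E-F-G-A-B), plus an octave, so the interval is some kind of twelfth.
The perfect twelfth is 19 semitones; here we have 20, one semitone wider: augmented.
(Equivalently, a compound augmented fifth: an augmented fifth plus an octave.)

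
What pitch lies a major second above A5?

B5

Two letter names up from A: B.
A major second spans 2 semitones, so from A5 the target pitch is B5.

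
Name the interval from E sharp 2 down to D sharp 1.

Descending from E#2 to D#1 is the same interval as ascending D#1 to E#2.
D to E spans two letter names (D-E), plus an octave, so the interval is some kind of ninth.
The major ninth spans 14 semitones, and D#1 to E#2 is exactly 14 semitones — so this is a major ninth.
(Equivalently, a compound major second: a major second plus an octave.)

major ninth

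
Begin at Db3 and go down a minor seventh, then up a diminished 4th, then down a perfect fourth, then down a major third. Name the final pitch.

A minor seventh down from Db3 is Eb2.
Eb2 up a diminished fourth → Abb2 (4 semitones).
Abb2 down a perfect fourth → Ebb2 (5 semitones).
Down a major third from Ebb2: Cbb2 (4 semitones down).

Cbb2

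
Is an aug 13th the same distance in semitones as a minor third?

No

An augmented thirteenth spans 22 semitones; a minor third spans 3 semitones. They differ by 19.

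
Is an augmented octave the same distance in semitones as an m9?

Yes

An augmented octave spans 13 semitones, and a minor ninth also spans 13 semitones — they're enharmonic.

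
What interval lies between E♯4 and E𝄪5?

augmented octave

E to E is the same letter name, plus an octave, so the interval is some kind of octave.
The perfect octave is 12 semitones; here we have 13, one semitone wider: augmented.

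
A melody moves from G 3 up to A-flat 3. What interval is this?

m2

G to A spans two letter names (G-A) — that makes it a second of some quality.
A major second would be 2 semitones, but G3 to Ab3 is 1 — one semitone narrower, making it a minor second.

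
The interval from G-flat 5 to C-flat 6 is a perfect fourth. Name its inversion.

The rule of nine gives the new number: 9 − 4 = 5, so a fourth becomes a fifth.
The quality also flips — perfect stays perfect — giving a perfect fifth.

P5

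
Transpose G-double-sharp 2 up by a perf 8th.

An octave keeps the letter name G, an octave up from G.
A perfect octave is 12 semitones; 12 semitones up from G##2 gives G##3.

G-double-sharp 3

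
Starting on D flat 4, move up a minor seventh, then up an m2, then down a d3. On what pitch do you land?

A minor seventh up from Db4 is Cb5.
Up a minor second from Cb5: Dbb5 (1 semitone up).
Down a diminished third from Dbb5: Bb4 (2 semitones down).

B flat 4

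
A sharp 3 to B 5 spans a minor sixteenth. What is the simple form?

minor 2nd

Take out 2 octaves (14 from the number): 16 − 14 = 2.
Quality carries through unchanged, so the simple form is a minor second.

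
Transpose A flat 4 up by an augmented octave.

A 5

For an octave the letter name doesn't change: still A, an octave up.
Moving 13 semitones up from Ab4 (the size of an augmented octave) reaches A5.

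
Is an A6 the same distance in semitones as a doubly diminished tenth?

An augmented sixth is 10 semitones but a doubly diminished tenth is 13 semitones — different sizes.

No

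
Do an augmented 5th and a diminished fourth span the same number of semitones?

No

An augmented fifth is 8 semitones but a diminished fourth is 4 semitones — different sizes.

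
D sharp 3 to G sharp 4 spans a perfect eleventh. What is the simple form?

perfect fourth

Each octave removed subtracts seven from the number: 11 − 7 = 4.
So a perfect eleventh is an octave plus a perfect fourth. The quality is unchanged.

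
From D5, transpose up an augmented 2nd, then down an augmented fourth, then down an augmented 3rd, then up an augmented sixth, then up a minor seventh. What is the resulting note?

D6

An augmented second up from D5 is E#5.
An augmented fourth down from E#5 is B4.
B4 down an augmented third → Gb4 (5 semitones).
An augmented sixth up from Gb4 is E5.
A minor seventh up from E5 is D6.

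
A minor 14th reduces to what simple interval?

m7

Each octave removed subtracts seven from the number: 14 − 7 = 7.
Quality carries through unchanged, so the simple form is a minor seventh.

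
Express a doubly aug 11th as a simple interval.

Subtracting seven from the interval number removes an octave: 11 − 7 = 4.
Quality carries through unchanged, so the simple form is a doubly augmented fourth.

AA4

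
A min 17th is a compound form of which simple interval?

Subtracting seven from the interval number removes an octave: 17 − 14 = 3.
That makes a minor seventeenth a compound minor third — 2 octaves plus a minor third.

m3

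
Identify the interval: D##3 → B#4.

D to B spans six letter names (D-E-F-G-A-B), plus an octave — that makes it a thirteenth of some quality.
A major thirteenth would be 21 semitones, but D##3 to B#4 is 20 — one semitone narrower, making it a minor thirteenth.
(Equivalently, a compound minor sixth: a minor sixth plus an octave.)

minor 13th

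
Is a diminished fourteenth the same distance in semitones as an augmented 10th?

No

A diminished fourteenth is 21 semitones but an augmented tenth is 17 semitones — different sizes.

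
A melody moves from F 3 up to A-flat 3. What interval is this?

F to A spans three letter names (F-G-A) — that makes it a third of some quality.
At 3 semitones, F3→Ab3 falls one short of a major third: minor.

m3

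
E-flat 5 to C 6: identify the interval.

major sixth

E to C spans six letter names (E-F-G-A-B-C) — that makes it a sixth of some quality.
Eb5 to C6 is 9 semitones, matching the major sixth exactly, so the quality is major.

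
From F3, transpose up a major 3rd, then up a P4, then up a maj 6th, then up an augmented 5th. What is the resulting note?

Up a major third from F3: A3 (4 semitones up).
A3 up a perfect fourth → D4 (5 semitones).
A major sixth up from D4 is B4.
An augmented fifth up from B4 is F##5.

F##5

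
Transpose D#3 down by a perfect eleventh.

The eleventh's letter: D down four letter names plus an octave → A.
Moving 17 semitones down from D#3 (the size of a perfect eleventh) reaches A#1.

A#1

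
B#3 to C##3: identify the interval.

minor 7th

Descending from B#3 to C##3 is the same interval as ascending C##3 to B#3.
C to B spans seven letter names (C-D-E-F-G-A-B): a seventh.
At 10 semitones, C##3→B#3 falls one short of a major seventh: minor.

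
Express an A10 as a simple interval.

Subtracting seven from the interval number removes an octave: 10 − 7 = 3.
So an augmented tenth is an octave plus an augmented third. The quality is unchanged.

augmented 3rd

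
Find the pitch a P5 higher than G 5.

D 6

The fifth takes the letter from G up to D.
A perfect fifth spans 7 semitones, so from G5 the target pitch is D6.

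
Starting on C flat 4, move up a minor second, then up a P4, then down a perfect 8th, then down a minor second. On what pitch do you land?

Cb4 up a minor second → Dbb4 (1 semitone).
Up a perfect fourth from Dbb4: Gbb4 (5 semitones up).
A perfect octave down from Gbb4 is Gbb3.
Down a minor second from Gbb3: Fb3 (1 semitone down).

F flat 3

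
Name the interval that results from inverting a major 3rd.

Inverted interval numbers add to nine, so a third pairs with a sixth (3 + 6 = 9).
The quality also flips — major becomes minor — giving a minor sixth.

minor sixth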